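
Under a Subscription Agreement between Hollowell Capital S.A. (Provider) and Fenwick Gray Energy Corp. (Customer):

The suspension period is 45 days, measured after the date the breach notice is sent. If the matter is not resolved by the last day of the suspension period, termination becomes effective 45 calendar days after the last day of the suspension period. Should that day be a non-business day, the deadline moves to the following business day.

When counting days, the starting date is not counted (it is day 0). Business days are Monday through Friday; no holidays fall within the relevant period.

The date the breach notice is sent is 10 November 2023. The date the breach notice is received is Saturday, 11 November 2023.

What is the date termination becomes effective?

8 February 2024

The last day of the suspension period: 45 calendar days after 10 November 2023 is 25 December 2023.
The date termination becomes effective: 25 December 2023 + 45 days = 8 February 2024. 8 February 2024 is a Thursday, so no roll-forward applies.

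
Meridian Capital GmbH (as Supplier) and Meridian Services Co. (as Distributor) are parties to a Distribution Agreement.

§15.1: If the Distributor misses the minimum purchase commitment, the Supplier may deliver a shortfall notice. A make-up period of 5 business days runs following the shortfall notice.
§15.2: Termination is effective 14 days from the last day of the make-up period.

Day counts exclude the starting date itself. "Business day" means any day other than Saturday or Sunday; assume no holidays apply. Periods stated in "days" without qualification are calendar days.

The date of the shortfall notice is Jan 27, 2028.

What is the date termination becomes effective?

The last day of the make-up period: counting 5 business days from Thursday, Jan 27, 2028 (Jan 28, Jan 31, Feb 1, Feb 2, Feb 3, skipping weekends) reaches Thursday, Feb 3, 2028.
Adding 14 calendar days to Feb 3, 2028 gives Feb 17, 2028, which is the date termination becomes effective.

Feb 17, 2028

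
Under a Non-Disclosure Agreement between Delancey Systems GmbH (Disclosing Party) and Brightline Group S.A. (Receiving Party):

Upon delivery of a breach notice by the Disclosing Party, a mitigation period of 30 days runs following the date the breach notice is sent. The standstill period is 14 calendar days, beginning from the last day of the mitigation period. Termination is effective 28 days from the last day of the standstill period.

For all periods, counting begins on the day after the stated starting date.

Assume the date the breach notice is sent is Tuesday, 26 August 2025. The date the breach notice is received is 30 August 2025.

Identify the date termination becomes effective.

6 November 2025

The last day of the mitigation period: 30 calendar days after 26 August 2025 is 25 September 2025.
Adding 14 calendar days to 25 September 2025 gives 9 October 2025, which is the last day of the standstill period.
The date termination becomes effective: 28 calendar days after 9 October 2025 is 6 November 2025.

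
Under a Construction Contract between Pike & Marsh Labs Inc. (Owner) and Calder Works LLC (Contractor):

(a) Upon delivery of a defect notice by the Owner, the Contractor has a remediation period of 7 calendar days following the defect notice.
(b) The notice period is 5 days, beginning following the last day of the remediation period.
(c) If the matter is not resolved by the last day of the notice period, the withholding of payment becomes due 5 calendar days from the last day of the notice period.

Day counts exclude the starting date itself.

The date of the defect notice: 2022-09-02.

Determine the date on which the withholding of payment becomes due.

The last day of the remediation period: 7 calendar days after 2022-09-02 is 2022-09-09.
The last day of the notice period: 2022-09-09 + 5 days = 2022-09-14.
The date on which the withholding of payment becomes due: 2022-09-14 + 5 days = 2022-09-19.

2022-09-19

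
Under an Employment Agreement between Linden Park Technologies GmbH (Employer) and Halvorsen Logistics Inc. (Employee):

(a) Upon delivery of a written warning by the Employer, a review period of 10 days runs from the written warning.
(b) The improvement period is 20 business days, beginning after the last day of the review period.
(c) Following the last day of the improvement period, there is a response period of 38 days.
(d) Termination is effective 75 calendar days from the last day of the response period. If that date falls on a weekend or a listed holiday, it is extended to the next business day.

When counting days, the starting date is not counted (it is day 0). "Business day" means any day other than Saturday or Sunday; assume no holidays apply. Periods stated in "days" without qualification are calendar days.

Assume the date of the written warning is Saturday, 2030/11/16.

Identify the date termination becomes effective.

The last day of the review period: 2030/11/16 + 10 days = 2030/11/26.
The last day of the improvement period: 20 business days after Tuesday, 2030/11/26, skipping weekends — Nov 27, Nov 28, Nov 29, Dec 2, …, Dec 20, Dec 23, Dec 24 — lands on Tuesday, 2030/12/24.
The last day of the response period: 38 calendar days after 2030/12/24 is 2031/01/31.
The date termination becomes effective: 2031/01/31 + 75 days = 2031/04/16. 2031/04/16 is a Wednesday, so no roll-forward applies.

2031/04/16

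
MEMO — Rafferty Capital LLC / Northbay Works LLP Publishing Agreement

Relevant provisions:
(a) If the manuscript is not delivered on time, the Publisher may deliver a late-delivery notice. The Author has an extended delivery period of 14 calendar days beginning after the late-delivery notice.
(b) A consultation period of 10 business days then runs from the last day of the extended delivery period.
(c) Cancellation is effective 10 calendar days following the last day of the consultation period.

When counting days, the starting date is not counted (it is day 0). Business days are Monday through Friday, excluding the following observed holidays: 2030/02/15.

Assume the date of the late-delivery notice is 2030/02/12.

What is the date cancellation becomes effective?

2030/03/22

The last day of the extended delivery period: 14 calendar days after 2030/02/12 is 2030/02/26.
The last day of the consultation period: 10 business days after Tuesday, 2030/02/26, skipping weekends — Feb 27, Feb 28, Mar 1, Mar 4, Mar 5, Mar 6, Mar 7, Mar 8, Mar 11, Mar 12 — lands on Tuesday, 2030/03/12.
The date cancellation becomes effective: 2030/03/12 + 10 days = 2030/03/22.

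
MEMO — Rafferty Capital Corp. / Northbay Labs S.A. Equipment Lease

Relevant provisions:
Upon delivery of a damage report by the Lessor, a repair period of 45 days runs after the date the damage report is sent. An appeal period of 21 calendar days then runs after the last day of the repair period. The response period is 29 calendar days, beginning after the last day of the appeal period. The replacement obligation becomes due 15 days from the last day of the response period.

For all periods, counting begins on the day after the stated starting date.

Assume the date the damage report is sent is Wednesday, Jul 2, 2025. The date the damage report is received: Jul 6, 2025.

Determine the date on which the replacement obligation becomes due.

Adding 45 calendar days to Jul 2, 2025 gives Aug 16, 2025, which is the last day of the repair period.
The last day of the appeal period: 21 calendar days after Aug 16, 2025 is Sep 6, 2025.
The last day of the response period: Sep 6, 2025 + 29 days = Oct 5, 2025.
The date on which the replacement obligation becomes due: Oct 5, 2025 + 15 days = Oct 20, 2025.

Oct 20, 2025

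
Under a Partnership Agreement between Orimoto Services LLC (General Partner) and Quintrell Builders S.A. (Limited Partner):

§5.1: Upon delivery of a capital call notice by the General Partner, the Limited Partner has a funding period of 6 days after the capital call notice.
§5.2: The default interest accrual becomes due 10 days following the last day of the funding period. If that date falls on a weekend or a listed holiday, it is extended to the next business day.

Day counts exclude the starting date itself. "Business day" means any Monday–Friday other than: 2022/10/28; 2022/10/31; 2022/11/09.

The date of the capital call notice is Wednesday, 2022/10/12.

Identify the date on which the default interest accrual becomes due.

2022/11/01

Adding 6 calendar days to 2022/10/12 gives 2022/10/18, which is the last day of the funding period.
The date on which the default interest accrual becomes due: 2022/10/18 + 10 days = 2022/10/28. That falls on Friday, a listed holiday, so it rolls to the next business day, Tuesday, 2022/11/01.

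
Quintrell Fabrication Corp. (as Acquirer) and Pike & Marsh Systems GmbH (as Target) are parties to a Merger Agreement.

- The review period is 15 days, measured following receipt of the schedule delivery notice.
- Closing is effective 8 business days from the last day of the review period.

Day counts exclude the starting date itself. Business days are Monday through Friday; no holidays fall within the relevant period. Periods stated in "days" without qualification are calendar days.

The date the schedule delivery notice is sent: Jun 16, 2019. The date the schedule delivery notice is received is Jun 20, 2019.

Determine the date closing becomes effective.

Jul 17, 2019

The last day of the review period: Jun 20, 2019 + 15 days = Jul 5, 2019.
The date closing becomes effective: counting 8 business days from Friday, Jul 5, 2019 (Jul 8, Jul 9, Jul 10, Jul 11, Jul 12, Jul 15, Jul 16, Jul 17, skipping weekends) reaches Wednesday, Jul 17, 2019.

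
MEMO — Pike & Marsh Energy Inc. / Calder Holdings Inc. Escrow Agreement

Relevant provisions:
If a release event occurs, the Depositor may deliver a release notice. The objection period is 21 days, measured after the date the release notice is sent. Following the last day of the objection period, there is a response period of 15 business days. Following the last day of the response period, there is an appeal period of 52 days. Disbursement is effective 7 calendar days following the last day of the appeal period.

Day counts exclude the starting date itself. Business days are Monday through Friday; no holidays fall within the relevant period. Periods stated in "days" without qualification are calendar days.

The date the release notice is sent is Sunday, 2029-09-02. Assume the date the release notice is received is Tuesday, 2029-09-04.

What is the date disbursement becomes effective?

The last day of the objection period: 21 calendar days after 2029-09-02 is 2029-09-23.
From Sunday, 2029-09-23, 15 business days (Sep 24, Sep 25, Sep 26, Sep 27, …, Oct 10, Oct 11, Oct 12, skipping weekends) brings us to Friday, 2029-10-12, which is the last day of the response period.
Adding 52 calendar days to 2029-10-12 gives 2029-12-03, which is the last day of the appeal period.
The date disbursement becomes effective: 7 calendar days after 2029-12-03 is 2029-12-10.

2029-12-10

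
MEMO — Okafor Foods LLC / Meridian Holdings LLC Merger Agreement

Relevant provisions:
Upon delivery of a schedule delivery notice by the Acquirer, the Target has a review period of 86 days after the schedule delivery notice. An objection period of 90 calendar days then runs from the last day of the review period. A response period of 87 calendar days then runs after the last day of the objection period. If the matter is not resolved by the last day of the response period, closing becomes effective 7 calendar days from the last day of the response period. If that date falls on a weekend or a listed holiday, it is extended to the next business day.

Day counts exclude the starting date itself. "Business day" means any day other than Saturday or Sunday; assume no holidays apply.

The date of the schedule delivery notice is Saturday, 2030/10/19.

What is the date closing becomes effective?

2031/07/16

The last day of the review period: 2030/10/19 + 86 days = 2031/01/13.
The last day of the objection period: 2031/01/13 + 90 days = 2031/04/13.
Adding 87 calendar days to 2031/04/13 gives 2031/07/09, which is the last day of the response period.
Adding 7 calendar days to 2031/07/09 gives 2031/07/16, which is the date closing becomes effective. 2031/07/16 is a Wednesday, so no roll-forward applies.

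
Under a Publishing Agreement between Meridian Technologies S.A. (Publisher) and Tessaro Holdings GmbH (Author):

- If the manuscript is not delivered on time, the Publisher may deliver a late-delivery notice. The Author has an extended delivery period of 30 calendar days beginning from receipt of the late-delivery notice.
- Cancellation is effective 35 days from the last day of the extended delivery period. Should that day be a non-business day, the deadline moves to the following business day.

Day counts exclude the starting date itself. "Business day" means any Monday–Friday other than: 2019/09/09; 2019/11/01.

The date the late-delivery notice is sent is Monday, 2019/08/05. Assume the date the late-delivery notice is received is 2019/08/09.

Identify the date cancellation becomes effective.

Adding 30 calendar days to 2019/08/09 gives 2019/09/08, which is the last day of the extended delivery period.
The date cancellation becomes effective: 2019/09/08 + 35 days = 2019/10/13. That falls on a Sunday, so it rolls to the next business day, Monday, 2019/10/14.

2019/10/14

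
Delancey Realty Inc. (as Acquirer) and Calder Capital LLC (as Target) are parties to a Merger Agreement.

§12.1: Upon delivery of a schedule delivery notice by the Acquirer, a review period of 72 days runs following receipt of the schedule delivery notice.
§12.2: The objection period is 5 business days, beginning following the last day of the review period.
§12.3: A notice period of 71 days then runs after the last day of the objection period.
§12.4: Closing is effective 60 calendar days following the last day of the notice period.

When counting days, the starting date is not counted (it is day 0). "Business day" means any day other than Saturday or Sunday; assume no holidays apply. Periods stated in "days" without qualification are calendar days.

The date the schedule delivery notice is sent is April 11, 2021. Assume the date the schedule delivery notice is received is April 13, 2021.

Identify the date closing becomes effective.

November 9, 2021

The last day of the review period: April 13, 2021 + 72 days = June 24, 2021.
The last day of the objection period: 5 business days after Thursday, June 24, 2021, skipping weekends — Jun 25, Jun 28, Jun 29, Jun 30, Jul 1 — lands on Thursday, July 1, 2021.
The last day of the notice period: 71 calendar days after July 1, 2021 is September 10, 2021.
The date closing becomes effective: September 10, 2021 + 60 days = November 9, 2021.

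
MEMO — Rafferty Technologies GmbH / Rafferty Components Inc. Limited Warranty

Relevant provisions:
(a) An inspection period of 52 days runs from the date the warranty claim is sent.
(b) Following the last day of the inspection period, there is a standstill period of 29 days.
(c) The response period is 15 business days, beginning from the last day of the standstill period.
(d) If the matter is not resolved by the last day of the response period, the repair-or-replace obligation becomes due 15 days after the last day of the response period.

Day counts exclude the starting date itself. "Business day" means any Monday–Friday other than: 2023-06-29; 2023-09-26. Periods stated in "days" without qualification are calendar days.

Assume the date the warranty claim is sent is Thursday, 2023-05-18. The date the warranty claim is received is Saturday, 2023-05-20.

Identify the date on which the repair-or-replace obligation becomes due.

2023-09-12

Adding 52 calendar days to 2023-05-18 gives 2023-07-09, which is the last day of the inspection period.
Adding 29 calendar days to 2023-07-09 gives 2023-08-07, which is the last day of the standstill period.
From Monday, 2023-08-07, 15 business days (Aug 8, Aug 9, Aug 10, Aug 11, …, Aug 24, Aug 25, Aug 28, skipping weekends) brings us to Monday, 2023-08-28, which is the last day of the response period.
The date on which the repair-or-replace obligation becomes due: 15 calendar days after 2023-08-28 is 2023-09-12.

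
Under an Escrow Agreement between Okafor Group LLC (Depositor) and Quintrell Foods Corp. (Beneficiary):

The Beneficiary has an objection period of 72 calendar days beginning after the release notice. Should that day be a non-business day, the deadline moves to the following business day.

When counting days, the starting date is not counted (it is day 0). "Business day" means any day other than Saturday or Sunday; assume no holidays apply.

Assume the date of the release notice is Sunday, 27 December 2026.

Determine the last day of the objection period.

9 March 2027

Adding 72 calendar days to 27 December 2026 gives 9 March 2027, which is the last day of the objection period. 9 March 2027 is a Tuesday, so no roll-forward applies.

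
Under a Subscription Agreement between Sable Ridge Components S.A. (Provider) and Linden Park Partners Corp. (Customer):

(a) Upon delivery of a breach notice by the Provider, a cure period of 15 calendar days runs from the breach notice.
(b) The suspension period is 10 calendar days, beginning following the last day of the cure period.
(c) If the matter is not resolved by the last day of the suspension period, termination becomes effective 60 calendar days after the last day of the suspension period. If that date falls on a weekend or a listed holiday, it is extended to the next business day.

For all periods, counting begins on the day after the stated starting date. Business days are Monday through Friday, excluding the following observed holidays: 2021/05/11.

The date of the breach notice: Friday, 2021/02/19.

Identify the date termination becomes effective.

Adding 15 calendar days to 2021/02/19 gives 2021/03/06, which is the last day of the cure period.
The last day of the suspension period: 10 calendar days after 2021/03/06 is 2021/03/16.
Adding 60 calendar days to 2021/03/16 gives 2021/05/15, which is the date termination becomes effective. That falls on a Saturday, so it rolls to the next business day, Monday, 2021/05/17.

2021/05/17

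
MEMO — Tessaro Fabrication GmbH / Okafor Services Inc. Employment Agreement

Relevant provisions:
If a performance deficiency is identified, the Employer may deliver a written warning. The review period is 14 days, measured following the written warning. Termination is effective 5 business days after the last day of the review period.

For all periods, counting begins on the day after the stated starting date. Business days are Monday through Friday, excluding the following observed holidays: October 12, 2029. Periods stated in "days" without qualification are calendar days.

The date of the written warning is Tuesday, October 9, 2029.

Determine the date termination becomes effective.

The last day of the review period: October 9, 2029 + 14 days = October 23, 2029.
The date termination becomes effective: 5 business days after Tuesday, October 23, 2029, skipping weekends — Oct 24, Oct 25, Oct 26, Oct 29, Oct 30 — lands on Tuesday, October 30, 2029.

October 30, 2029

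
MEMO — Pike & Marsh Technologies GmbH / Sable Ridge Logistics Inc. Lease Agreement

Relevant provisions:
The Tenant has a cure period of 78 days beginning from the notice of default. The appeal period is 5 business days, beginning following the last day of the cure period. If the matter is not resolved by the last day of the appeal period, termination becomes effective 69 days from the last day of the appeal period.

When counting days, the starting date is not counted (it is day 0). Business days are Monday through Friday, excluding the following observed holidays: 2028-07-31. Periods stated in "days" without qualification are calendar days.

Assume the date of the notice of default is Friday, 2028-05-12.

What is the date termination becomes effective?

Adding 78 calendar days to 2028-05-12 gives 2028-07-29, which is the last day of the cure period.
From Saturday, 2028-07-29, 5 business days (Aug 1, Aug 2, Aug 3, Aug 4, Aug 7, skipping weekends and the listed holiday on Jul 31) brings us to Monday, 2028-08-07, which is the last day of the appeal period.
The date termination becomes effective: 69 calendar days after 2028-08-07 is 2028-10-15.

2028-10-15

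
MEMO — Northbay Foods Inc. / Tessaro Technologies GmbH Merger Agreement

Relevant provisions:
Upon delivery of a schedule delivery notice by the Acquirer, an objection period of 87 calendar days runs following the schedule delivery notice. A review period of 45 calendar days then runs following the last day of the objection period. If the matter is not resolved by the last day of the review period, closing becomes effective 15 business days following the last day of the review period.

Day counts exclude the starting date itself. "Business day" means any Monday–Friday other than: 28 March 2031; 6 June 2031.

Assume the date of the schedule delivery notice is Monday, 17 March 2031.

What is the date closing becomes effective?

15 August 2031

The last day of the objection period: 87 calendar days after 17 March 2031 is 12 June 2031.
The last day of the review period: 12 June 2031 + 45 days = 27 July 2031.
The date closing becomes effective: counting 15 business days from Sunday, 27 July 2031 (Jul 28, Jul 29, Jul 30, Jul 31, …, Aug 13, Aug 14, Aug 15, skipping weekends) reaches Friday, 15 August 2031.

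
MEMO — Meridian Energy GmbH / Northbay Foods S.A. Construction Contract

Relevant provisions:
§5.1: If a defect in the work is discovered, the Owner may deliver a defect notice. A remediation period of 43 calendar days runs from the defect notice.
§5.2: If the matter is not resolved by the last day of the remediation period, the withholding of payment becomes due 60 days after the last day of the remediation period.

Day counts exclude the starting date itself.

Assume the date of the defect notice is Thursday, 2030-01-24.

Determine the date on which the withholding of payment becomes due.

2030-05-07

The last day of the remediation period: 2030-01-24 + 43 days = 2030-03-08.
Adding 60 calendar days to 2030-03-08 gives 2030-05-07, which is the date on which the withholding of payment becomes due.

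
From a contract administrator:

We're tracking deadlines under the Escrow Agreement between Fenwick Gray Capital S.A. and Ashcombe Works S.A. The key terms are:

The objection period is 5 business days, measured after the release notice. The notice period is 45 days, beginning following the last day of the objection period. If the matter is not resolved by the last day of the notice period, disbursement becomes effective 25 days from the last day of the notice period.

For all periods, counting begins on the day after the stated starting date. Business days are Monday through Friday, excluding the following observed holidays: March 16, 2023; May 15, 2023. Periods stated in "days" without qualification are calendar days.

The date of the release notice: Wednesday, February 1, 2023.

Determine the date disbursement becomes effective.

The last day of the objection period: counting 5 business days from Wednesday, February 1, 2023 (Feb 2, Feb 3, Feb 6, Feb 7, Feb 8, skipping weekends) reaches Wednesday, February 8, 2023.
The last day of the notice period: 45 calendar days after February 8, 2023 is March 25, 2023.
The date disbursement becomes effective: March 25, 2023 + 25 days = April 19, 2023.

April 19, 2023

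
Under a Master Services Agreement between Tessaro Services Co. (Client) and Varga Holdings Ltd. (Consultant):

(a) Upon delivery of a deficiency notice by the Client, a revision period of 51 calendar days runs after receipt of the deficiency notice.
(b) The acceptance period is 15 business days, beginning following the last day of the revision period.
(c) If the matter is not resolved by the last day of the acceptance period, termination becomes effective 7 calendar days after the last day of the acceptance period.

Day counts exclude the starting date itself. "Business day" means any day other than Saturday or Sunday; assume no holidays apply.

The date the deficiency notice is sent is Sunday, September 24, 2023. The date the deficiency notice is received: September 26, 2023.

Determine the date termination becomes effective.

The last day of the revision period: September 26, 2023 + 51 days = November 16, 2023.
The last day of the acceptance period: 15 business days after Thursday, November 16, 2023, skipping weekends — Nov 17, Nov 20, Nov 21, Nov 22, …, Dec 5, Dec 6, Dec 7 — lands on Thursday, December 7, 2023.
The date termination becomes effective: 7 calendar days after December 7, 2023 is December 14, 2023.

December 14, 2023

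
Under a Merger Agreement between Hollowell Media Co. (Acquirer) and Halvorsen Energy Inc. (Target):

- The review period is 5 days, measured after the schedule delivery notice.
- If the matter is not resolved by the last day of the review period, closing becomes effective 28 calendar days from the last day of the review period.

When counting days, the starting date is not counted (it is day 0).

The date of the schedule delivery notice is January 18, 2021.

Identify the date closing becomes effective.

February 20, 2021

The last day of the review period: January 18, 2021 + 5 days = January 23, 2021.
The date closing becomes effective: 28 calendar days after January 23, 2021 is February 20, 2021.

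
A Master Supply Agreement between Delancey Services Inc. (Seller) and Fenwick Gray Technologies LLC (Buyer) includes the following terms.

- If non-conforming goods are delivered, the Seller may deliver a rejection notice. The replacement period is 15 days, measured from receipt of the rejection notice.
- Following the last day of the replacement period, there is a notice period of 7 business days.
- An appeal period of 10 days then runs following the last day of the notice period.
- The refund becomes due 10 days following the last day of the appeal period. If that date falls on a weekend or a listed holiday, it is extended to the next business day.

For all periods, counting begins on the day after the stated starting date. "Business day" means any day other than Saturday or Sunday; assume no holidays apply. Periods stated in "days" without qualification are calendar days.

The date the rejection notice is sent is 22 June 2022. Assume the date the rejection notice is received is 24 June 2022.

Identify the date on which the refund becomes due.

The last day of the replacement period: 15 calendar days after 24 June 2022 is 9 July 2022.
The last day of the notice period: 7 business days after Saturday, 9 July 2022, skipping weekends — Jul 11, Jul 12, Jul 13, Jul 14, Jul 15, Jul 18, Jul 19 — lands on Tuesday, 19 July 2022.
The last day of the appeal period: 10 calendar days after 19 July 2022 is 29 July 2022.
Adding 10 calendar days to 29 July 2022 gives 8 August 2022, which is the date on which the refund becomes due. 8 August 2022 is a Monday, so no roll-forward applies.

8 August 2022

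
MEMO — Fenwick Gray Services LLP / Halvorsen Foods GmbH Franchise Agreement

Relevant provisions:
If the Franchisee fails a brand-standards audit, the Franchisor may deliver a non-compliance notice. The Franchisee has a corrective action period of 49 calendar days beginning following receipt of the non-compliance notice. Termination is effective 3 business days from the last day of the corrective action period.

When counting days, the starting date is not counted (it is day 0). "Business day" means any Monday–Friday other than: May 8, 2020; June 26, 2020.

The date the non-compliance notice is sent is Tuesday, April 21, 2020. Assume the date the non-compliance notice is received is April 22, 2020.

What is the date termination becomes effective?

June 15, 2020

Adding 49 calendar days to April 22, 2020 gives June 10, 2020, which is the last day of the corrective action period.
The date termination becomes effective: counting 3 business days from Wednesday, June 10, 2020 (Jun 11, Jun 12, Jun 15, skipping weekends) reaches Monday, June 15, 2020.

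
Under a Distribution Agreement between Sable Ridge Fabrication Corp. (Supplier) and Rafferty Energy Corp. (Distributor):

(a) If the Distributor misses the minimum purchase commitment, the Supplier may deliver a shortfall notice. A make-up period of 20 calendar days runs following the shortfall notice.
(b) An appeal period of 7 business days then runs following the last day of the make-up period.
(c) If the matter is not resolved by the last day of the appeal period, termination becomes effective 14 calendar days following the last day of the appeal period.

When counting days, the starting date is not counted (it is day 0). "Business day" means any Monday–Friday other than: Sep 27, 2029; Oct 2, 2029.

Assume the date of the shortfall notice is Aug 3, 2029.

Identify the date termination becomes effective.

Adding 20 calendar days to Aug 3, 2029 gives Aug 23, 2029, which is the last day of the make-up period.
From Thursday, Aug 23, 2029, 7 business days (Aug 24, Aug 27, Aug 28, Aug 29, Aug 30, Aug 31, Sep 3, skipping weekends) brings us to Monday, Sep 3, 2029, which is the last day of the appeal period.
The date termination becomes effective: 14 calendar days after Sep 3, 2029 is Sep 17, 2029.

Sep 17, 2029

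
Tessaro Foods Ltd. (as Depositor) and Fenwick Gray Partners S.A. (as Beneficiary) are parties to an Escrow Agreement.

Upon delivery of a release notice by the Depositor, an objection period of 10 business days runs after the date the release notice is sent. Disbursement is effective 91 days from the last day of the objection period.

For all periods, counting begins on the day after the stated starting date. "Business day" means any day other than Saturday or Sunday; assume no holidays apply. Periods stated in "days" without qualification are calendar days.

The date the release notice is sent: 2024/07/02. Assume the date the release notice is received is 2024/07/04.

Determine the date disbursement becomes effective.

From Tuesday, 2024/07/02, 10 business days (Jul 3, Jul 4, Jul 5, Jul 8, Jul 9, Jul 10, Jul 11, Jul 12, Jul 15, Jul 16, skipping weekends) brings us to Tuesday, 2024/07/16, which is the last day of the objection period.
Adding 91 calendar days to 2024/07/16 gives 2024/10/15, which is the date disbursement becomes effective.

2024/10/15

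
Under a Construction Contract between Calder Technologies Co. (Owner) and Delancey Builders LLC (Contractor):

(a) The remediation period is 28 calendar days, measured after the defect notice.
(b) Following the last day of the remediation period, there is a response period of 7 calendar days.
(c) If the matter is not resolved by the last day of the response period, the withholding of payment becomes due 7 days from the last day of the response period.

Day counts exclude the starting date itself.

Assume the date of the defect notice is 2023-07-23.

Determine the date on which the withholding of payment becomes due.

The last day of the remediation period: 2023-07-23 + 28 days = 2023-08-20.
Adding 7 calendar days to 2023-08-20 gives 2023-08-27, which is the last day of the response period.
Adding 7 calendar days to 2023-08-27 gives 2023-09-03, which is the date on which the withholding of payment becomes due.

2023-09-03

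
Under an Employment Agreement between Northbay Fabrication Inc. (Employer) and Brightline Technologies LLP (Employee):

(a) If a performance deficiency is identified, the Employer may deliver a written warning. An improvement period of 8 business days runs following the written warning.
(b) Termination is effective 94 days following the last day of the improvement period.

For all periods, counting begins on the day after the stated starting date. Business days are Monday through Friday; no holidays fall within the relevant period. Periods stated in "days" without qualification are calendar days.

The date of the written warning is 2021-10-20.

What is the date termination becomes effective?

From Wednesday, 2021-10-20, 8 business days (Oct 21, Oct 22, Oct 25, Oct 26, Oct 27, Oct 28, Oct 29, Nov 1, skipping weekends) brings us to Monday, 2021-11-01, which is the last day of the improvement period.
The date termination becomes effective: 2021-11-01 + 94 days = 2022-02-03.

2022-02-03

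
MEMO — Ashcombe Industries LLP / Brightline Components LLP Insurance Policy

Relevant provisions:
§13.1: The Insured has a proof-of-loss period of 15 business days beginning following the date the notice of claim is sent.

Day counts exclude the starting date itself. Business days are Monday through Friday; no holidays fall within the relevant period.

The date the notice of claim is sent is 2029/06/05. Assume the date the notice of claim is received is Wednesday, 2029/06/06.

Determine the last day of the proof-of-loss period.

2029/06/26

The last day of the proof-of-loss period: counting 15 business days from Tuesday, 2029/06/05 (Jun 6, Jun 7, Jun 8, Jun 11, …, Jun 22, Jun 25, Jun 26, skipping weekends) reaches Tuesday, 2029/06/26.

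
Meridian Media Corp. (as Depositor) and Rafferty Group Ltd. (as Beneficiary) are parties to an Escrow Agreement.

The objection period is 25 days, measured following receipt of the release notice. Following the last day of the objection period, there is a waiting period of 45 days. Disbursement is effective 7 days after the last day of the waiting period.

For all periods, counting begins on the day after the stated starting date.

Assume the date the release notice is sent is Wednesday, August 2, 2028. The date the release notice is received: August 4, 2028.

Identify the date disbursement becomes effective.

October 20, 2028

The last day of the objection period: August 4, 2028 + 25 days = August 29, 2028.
The last day of the waiting period: 45 calendar days after August 29, 2028 is October 13, 2028.
The date disbursement becomes effective: October 13, 2028 + 7 days = October 20, 2028.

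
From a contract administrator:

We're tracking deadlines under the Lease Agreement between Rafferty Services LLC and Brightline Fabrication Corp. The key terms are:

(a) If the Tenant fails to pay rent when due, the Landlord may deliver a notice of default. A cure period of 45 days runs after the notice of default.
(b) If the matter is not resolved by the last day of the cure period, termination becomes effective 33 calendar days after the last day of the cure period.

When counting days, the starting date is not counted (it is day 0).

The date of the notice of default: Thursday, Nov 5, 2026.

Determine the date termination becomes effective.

The last day of the cure period: Nov 5, 2026 + 45 days = Dec 20, 2026.
Adding 33 calendar days to Dec 20, 2026 gives Jan 22, 2027, which is the date termination becomes effective.

Jan 22, 2027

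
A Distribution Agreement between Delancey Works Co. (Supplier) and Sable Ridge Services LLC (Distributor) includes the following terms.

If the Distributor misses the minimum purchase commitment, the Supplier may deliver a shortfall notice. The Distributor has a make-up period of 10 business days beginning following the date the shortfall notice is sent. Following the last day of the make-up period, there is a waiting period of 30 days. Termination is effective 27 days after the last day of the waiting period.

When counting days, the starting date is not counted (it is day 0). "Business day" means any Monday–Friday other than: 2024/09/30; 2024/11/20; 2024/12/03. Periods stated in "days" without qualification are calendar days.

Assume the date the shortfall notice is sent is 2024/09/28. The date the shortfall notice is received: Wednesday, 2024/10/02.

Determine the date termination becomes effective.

The last day of the make-up period: counting 10 business days from Saturday, 2024/09/28 (Oct 1, Oct 2, Oct 3, Oct 4, Oct 7, Oct 8, Oct 9, Oct 10, Oct 11, Oct 14, skipping weekends and the listed holiday on Sep 30) reaches Monday, 2024/10/14.
Adding 30 calendar days to 2024/10/14 gives 2024/11/13, which is the last day of the waiting period.
The date termination becomes effective: 27 calendar days after 2024/11/13 is 2024/12/10.

2024/12/10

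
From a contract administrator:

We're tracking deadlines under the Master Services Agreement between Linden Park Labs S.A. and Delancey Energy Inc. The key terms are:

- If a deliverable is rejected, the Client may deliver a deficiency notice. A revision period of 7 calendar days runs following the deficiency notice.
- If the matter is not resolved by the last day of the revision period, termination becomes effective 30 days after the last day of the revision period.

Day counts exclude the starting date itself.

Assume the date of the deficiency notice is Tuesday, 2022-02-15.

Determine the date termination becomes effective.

2022-03-24

The last day of the revision period: 2022-02-15 + 7 days = 2022-02-22.
The date termination becomes effective: 2022-02-22 + 30 days = 2022-03-24.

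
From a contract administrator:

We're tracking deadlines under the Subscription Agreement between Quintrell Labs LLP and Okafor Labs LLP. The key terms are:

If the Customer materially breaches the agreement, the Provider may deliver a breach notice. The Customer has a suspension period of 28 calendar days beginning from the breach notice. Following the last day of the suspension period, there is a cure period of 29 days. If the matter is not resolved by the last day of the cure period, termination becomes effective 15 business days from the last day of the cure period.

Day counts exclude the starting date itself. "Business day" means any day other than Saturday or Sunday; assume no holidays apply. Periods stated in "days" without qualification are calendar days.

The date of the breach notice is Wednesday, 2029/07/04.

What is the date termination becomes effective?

2029/09/20

The last day of the suspension period: 28 calendar days after 2029/07/04 is 2029/08/01.
The last day of the cure period: 2029/08/01 + 29 days = 2029/08/30.
From Thursday, 2029/08/30, 15 business days (Aug 31, Sep 3, Sep 4, Sep 5, …, Sep 18, Sep 19, Sep 20, skipping weekends) brings us to Thursday, 2029/09/20, which is the date termination becomes effective.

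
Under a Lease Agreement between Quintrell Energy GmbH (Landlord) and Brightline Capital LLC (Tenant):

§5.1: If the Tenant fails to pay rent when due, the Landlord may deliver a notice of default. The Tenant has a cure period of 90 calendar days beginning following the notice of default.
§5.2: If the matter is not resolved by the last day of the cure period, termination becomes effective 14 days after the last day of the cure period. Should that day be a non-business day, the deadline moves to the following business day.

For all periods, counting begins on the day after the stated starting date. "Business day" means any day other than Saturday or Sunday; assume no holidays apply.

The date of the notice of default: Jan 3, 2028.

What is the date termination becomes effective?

Apr 17, 2028

Adding 90 calendar days to Jan 3, 2028 gives Apr 2, 2028, which is the last day of the cure period.
The date termination becomes effective: 14 calendar days after Apr 2, 2028 is Apr 16, 2028. That falls on a Sunday, so it rolls to the next business day, Monday, Apr 17, 2028.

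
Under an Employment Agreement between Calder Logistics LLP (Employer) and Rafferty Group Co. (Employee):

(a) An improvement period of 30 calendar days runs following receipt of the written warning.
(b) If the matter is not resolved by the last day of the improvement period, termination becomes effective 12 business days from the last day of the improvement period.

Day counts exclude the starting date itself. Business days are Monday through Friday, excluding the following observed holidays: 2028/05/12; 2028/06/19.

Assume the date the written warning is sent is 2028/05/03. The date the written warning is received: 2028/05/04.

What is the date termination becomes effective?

2028/06/21

The last day of the improvement period: 2028/05/04 + 30 days = 2028/06/03.
From Saturday, 2028/06/03, 12 business days (Jun 5, Jun 6, Jun 7, Jun 8, …, Jun 16, Jun 20, Jun 21, skipping weekends and the listed holiday on Jun 19) brings us to Wednesday, 2028/06/21, which is the date termination becomes effective.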